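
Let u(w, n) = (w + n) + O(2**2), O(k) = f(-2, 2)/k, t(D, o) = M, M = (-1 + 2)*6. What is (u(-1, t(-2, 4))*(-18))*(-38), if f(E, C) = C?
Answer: 3762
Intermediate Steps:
M = 6 (M = 1*6 = 6)
t(D, o) = 6
O(k) = 2/k
u(w, n) = 1/2 + n + w (u(w, n) = (w + n) + 2/(2**2) = (n + w) + 2/4 = (n + w) + 2*(1/4) = (n + w) + 1/2 = 1/2 + n + w)
(u(-1, t(-2, 4))*(-18))*(-38) = ((1/2 + 6 - 1)*(-18))*(-38) = ((11/2)*(-18))*(-38) = -99*(-38) = 3762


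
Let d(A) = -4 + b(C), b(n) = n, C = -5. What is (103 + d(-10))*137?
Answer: 12878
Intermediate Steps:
d(A) = -9 (d(A) = -4 - 5 = -9)
(103 + d(-10))*137 = (103 - 9)*137 = 94*137 = 12878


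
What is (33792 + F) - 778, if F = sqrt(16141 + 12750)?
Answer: 33014 + sqrt(28891) ≈ 33184.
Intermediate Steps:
F = sqrt(28891) ≈ 169.97
(33792 + F) - 778 = (33792 + sqrt(28891)) - 778 = 33014 + sqrt(28891)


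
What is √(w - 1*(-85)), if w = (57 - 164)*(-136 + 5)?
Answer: √14102 ≈ 118.75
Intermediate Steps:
w = 14017 (w = -107*(-131) = 14017)
√(w - 1*(-85)) = √(14017 - 1*(-85)) = √(14017 + 85) = √14102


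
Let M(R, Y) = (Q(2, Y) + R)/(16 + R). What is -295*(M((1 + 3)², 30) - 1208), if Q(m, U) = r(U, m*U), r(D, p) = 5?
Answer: 11397325/32 ≈ 3.5617e+5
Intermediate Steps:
Q(m, U) = 5
M(R, Y) = (5 + R)/(16 + R)
-295*(M((1 + 3)², 30) - 1208) = -295*((5 + (1 + 3)²)/(16 + (1 + 3)²) - 1208) = -295*((5 + 4²)/(16 + 4²) - 1208) = -295*((5 + 16)/(16 + 16) - 1208) = -295*(21/32 - 1208) = -295*(-38635/32) = 11397325/32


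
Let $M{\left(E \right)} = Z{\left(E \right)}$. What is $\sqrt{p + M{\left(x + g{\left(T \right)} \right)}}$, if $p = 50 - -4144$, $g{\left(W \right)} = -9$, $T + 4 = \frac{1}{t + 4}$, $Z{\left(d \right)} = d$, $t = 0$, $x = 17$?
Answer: $\sqrt{4202} \approx 64.823$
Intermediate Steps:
$T = - \frac{15}{4}$ ($T = -4 + \frac{1}{0 + 4} = -4 + \frac{1}{4} = - \frac{15}{4} \approx -3.75$)
$p = 4194$ ($p = 50 + 4144 = 4194$)
$M{\left(E \right)} = E$
$\sqrt{p + M{\left(x + g{\left(T \right)} \right)}} = \sqrt{4194 + \left(17 - 9\right)} = \sqrt{4194 + 8} = \sqrt{4202}$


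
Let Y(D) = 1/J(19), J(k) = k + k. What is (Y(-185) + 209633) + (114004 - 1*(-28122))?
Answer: 13366843/38 ≈ 3.5176e+5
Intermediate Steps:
J(k) = 2*k
Y(D) = 1/38 (Y(D) = 1/(2*19) = 1/38)
(Y(-185) + 209633) + (114004 - 1*(-28122)) = (1/38 + 209633) + (114004 - 1*(-28122)) = 7966055/38 + (114004 + 28122) = 7966055/38 + 142126 = 13366843/38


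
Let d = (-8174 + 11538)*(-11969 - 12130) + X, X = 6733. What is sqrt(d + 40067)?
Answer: 2*I*sqrt(20255559) ≈ 9001.2*I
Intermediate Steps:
d = -81062303 (d = (-8174 + 11538)*(-11969 - 12130) + 6733 = 3364*(-24099) + 6733 = -81069036 + 6733 = -81062303)
sqrt(d + 40067) = sqrt(-81062303 + 40067) = sqrt(-81022236) = 2*I*sqrt(20255559)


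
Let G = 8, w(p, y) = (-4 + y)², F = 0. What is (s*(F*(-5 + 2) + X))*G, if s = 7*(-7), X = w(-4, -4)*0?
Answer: 0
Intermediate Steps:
X = 0 (X = (-4 - 4)²*0 = (-8)²*0 = 64*0 = 0)
s = -49
(s*(F*(-5 + 2) + X))*G = -49*(0*(-5 + 2) + 0)*8 = -49*(0*(-3) + 0)*8 = -49*(0 + 0)*8 = -49*0*8 = 0*8 = 0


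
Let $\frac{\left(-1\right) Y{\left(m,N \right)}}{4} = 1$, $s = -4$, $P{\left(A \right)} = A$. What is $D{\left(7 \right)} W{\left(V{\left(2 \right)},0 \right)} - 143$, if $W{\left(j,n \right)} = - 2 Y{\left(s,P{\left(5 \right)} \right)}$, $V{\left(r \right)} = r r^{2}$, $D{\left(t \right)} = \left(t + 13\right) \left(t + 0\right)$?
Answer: $977$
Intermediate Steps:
$Y{\left(m,N \right)} = -4$ ($Y{\left(m,N \right)} = \left(-4\right) 1 = -4$)
$D{\left(t \right)} = t \left(13 + t\right)$ ($D{\left(t \right)} = \left(13 + t\right) t = t \left(13 + t\right)$)
$V{\left(r \right)} = r^{3}$
$W{\left(j,n \right)} = 8$ ($W{\left(j,n \right)} = \left(-2\right) \left(-4\right) = 8$)
$D{\left(7 \right)} W{\left(V{\left(2 \right)},0 \right)} - 143 = 7 \left(13 + 7\right) 8 - 143 = 7 \cdot 20 \cdot 8 - 143 = 140 \cdot 8 - 143 = 1120 - 143 = 977$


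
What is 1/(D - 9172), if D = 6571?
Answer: -1/2601 ≈ -0.00038447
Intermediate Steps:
1/(D - 9172) = 1/(6571 - 9172) = 1/(-2601) = -1/2601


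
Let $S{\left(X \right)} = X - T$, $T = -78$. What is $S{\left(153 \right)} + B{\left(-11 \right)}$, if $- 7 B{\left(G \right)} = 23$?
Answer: $\frac{1594}{7} \approx 227.71$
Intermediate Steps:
$B{\left(G \right)} = - \frac{23}{7}$ ($B{\left(G \right)} = \left(- \frac{1}{7}\right) 23 = - \frac{23}{7}$)
$S{\left(X \right)} = 78 + X$ ($S{\left(X \right)} = X - -78 = X + 78 = 78 + X$)
$S{\left(153 \right)} + B{\left(-11 \right)} = \left(78 + 153\right) - \frac{23}{7} = 231 - \frac{23}{7} = \frac{1594}{7}$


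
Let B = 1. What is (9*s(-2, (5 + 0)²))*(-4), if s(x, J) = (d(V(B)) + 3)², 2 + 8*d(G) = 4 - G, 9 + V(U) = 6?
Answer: -7569/16 ≈ -473.06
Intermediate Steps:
V(U) = -3 (V(U) = -9 + 6 = -3)
d(G) = ¼ - G/8 (d(G) = -¼ + (4 - G)/8 = -¼ + (½ - G/8) = ¼ - G/8)
s(x, J) = 841/64 (s(x, J) = ((¼ - ⅛*(-3)) + 3)² = ((¼ + 3/8) + 3)² = (5/8 + 3)² = (29/8)² = 841/64)
(9*s(-2, (5 + 0)²))*(-4) = (9*(841/64))*(-4) = (7569/64)*(-4) = -7569/16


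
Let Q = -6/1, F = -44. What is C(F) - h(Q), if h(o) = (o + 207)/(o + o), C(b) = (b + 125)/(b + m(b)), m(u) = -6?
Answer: 1513/100 ≈ 15.130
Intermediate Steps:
Q = -6 (Q = -6*1 = -6)
C(b) = (125 + b)/(-6 + b) (C(b) = (b + 125)/(b - 6) = (125 + b)/(-6 + b))
h(o) = (207 + o)/(2*o) (h(o) = (207 + o)/((2*o)) = (207 + o)*(1/(2*o)) = (207 + o)/(2*o))
C(F) - h(Q) = (125 - 44)/(-6 - 44) - (207 - 6)/(2*(-6)) = 81/(-50) - (-1)*201/(2*6) = -1/50*81 - 1*(-67/4) = -81/50 + 67/4 = 1513/100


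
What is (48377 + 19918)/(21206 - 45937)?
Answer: -68295/24731 ≈ -2.7615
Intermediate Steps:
(48377 + 19918)/(21206 - 45937) = 68295/(-24731) = 68295*(-1/24731) = -68295/24731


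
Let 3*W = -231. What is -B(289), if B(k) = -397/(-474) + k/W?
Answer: 106417/36498 ≈ 2.9157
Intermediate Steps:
W = -77 (W = (⅓)*(-231) = -77)
B(k) = 397/474 - k/77 (B(k) = -397/(-474) + k/(-77) = -397*(-1/474) + k*(-1/77) = 397/474 - k/77)
-B(289) = -(397/474 - 1/77*289) = -(397/474 - 289/77) = -1*(-106417/36498) = 106417/36498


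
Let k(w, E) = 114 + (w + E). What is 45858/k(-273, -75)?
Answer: -7643/39 ≈ -195.97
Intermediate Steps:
k(w, E) = 114 + E + w (k(w, E) = 114 + (E + w) = 114 + E + w)
45858/k(-273, -75) = 45858/(114 - 75 - 273) = 45858/(-234) = 45858*(-1/234) = -7643/39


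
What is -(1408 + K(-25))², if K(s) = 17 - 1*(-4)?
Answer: -2042041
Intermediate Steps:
K(s) = 21 (K(s) = 17 + 4 = 21)
-(1408 + K(-25))² = -(1408 + 21)² = -1*1429² = -1*2042041 = -2042041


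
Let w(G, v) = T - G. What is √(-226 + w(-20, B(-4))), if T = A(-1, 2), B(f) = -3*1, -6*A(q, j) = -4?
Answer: 2*I*√462/3 ≈ 14.329*I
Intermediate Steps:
A(q, j) = ⅔ (A(q, j) = -⅙*(-4) = ⅔)
B(f) = -3
T = ⅔ ≈ 0.66667
w(G, v) = ⅔ - G
√(-226 + w(-20, B(-4))) = √(-226 + (⅔ - 1*(-20))) = √(-226 + (⅔ + 20)) = √(-226 + 62/3) = √(-616/3) = 2*I*√462/3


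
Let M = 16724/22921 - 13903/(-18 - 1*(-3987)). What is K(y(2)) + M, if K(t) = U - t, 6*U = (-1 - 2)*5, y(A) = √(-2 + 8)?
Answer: -959453459/181946898 - √6 ≈ -7.7227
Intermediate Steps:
M = -252293107/90973449 (M = 16724*(1/22921) - 13903/(-18 + 3987) = 16724/22921 - 13903/3969 = -252293107/90973449 ≈ -2.7733)
y(A) = √6
U = -5/2 (U = ((-1 - 2)*5)/6 = (-3*5)/6 = (⅙)*(-15) = -5/2 ≈ -2.5000)
K(t) = -5/2 - t
K(y(2)) + M = (-5/2 - √6) - 252293107/90973449 = -959453459/181946898 - √6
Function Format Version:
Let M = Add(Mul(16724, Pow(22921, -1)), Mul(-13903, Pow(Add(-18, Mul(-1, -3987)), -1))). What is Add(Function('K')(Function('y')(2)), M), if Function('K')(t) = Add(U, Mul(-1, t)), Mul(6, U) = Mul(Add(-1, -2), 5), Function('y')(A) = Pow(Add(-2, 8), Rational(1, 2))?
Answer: Add(Rational(-959453459, 181946898), Mul(-1, Pow(6, Rational(1, 2)))) ≈ -7.7227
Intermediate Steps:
M = Rational(-252293107, 90973449) (M = Add(Mul(16724, Rational(1, 22921)), Mul(-13903, Pow(Add(-18, 3987), -1))) = Add(Rational(16724, 22921), Mul(-13903, Pow(3969, -1))) = Add(Rational(16724, 22921), Mul(-13903, Rational(1, 3969))) = Add(Rational(16724, 22921), Rational(-13903, 3969)) = Rational(-252293107, 90973449) ≈ -2.7733)
Function('y')(A) = Pow(6, Rational(1, 2))
U = Rational(-5, 2) (U = Mul(Rational(1, 6), Mul(Add(-1, -2), 5)) = Mul(Rational(1, 6), Mul(-3, 5)) = Mul(Rational(1, 6), -15) = Rational(-5, 2) ≈ -2.5000)
Function('K')(t) = Add(Rational(-5, 2), Mul(-1, t))
Add(Function('K')(Function('y')(2)), M) = Add(Add(Rational(-5, 2), Mul(-1, Pow(6, Rational(1, 2)))), Rational(-252293107, 90973449)) = Add(Rational(-959453459, 181946898), Mul(-1, Pow(6, Rational(1, 2))))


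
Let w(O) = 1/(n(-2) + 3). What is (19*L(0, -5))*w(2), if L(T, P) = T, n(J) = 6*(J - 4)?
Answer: 0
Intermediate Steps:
n(J) = -24 + 6*J (n(J) = 6*(-4 + J) = -24 + 6*J)
w(O) = -1/33 (w(O) = 1/((-24 + 6*(-2)) + 3) = 1/((-24 - 12) + 3) = 1/(-36 + 3) = 1/(-33) = -1/33)
(19*L(0, -5))*w(2) = (19*0)*(-1/33) = 0*(-1/33) = 0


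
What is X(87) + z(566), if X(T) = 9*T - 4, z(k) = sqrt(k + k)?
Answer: 779 + 2*sqrt(283) ≈ 812.65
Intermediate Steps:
z(k) = sqrt(2)*sqrt(k) (z(k) = sqrt(2*k) = sqrt(2)*sqrt(k))
X(T) = -4 + 9*T
X(87) + z(566) = (-4 + 9*87) + sqrt(2)*sqrt(566) = (-4 + 783) + 2*sqrt(283) = 779 + 2*sqrt(283)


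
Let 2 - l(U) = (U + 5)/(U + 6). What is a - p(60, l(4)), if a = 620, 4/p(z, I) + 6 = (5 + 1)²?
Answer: 9298/15 ≈ 619.87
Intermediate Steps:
l(U) = 2 - (5 + U)/(6 + U) (l(U) = 2 - (U + 5)/(U + 6) = 2 - (5 + U)/(6 + U))
p(z, I) = 2/15 (p(z, I) = 4/(-6 + (5 + 1)²) = 4/(-6 + 6²) = 4/(-6 + 36) = 4/30 = 4*(1/30) = 2/15)
a - p(60, l(4)) = 620 - 1*2/15 = 620 - 2/15 = 9298/15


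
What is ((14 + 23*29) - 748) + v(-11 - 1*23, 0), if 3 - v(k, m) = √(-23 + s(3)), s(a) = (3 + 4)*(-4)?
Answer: -64 - I*√51 ≈ -64.0 - 7.1414*I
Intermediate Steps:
s(a) = -28 (s(a) = 7*(-4) = -28)
v(k, m) = 3 - I*√51 (v(k, m) = 3 - √(-23 - 28) = 3 - √(-51) = 3 - I*√51)
((14 + 23*29) - 748) + v(-11 - 1*23, 0) = ((14 + 23*29) - 748) + (3 - I*√51) = ((14 + 667) - 748) + (3 - I*√51) = (681 - 748) + (3 - I*√51) = -67 + (3 - I*√51) = -64 - I*√51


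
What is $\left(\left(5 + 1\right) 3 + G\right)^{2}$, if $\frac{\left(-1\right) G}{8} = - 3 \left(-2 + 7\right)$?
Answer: $19044$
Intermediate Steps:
$G = 120$ ($G = - 8 \left(- 3 \left(-2 + 7\right)\right) = - 8 \left(\left(-3\right) 5\right) = \left(-8\right) \left(-15\right) = 120$)
$\left(\left(5 + 1\right) 3 + G\right)^{2} = \left(\left(5 + 1\right) 3 + 120\right)^{2} = \left(6 \cdot 3 + 120\right)^{2} = \left(18 + 120\right)^{2} = 138^{2} = 19044$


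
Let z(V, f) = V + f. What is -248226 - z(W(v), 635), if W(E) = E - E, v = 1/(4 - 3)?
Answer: -248861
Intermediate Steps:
v = 1 (v = 1/1 = 1)
W(E) = 0
-248226 - z(W(v), 635) = -248226 - (0 + 635) = -248226 - 1*635 = -248226 - 635 = -248861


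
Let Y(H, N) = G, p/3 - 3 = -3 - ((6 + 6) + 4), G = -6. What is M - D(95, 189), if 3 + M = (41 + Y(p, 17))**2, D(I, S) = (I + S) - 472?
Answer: 1410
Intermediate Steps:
p = -48 (p = 9 + 3*(-3 - ((6 + 6) + 4)) = 9 + 3*(-3 - (12 + 4)) = 9 + 3*(-3 - 1*16) = 9 + 3*(-3 - 16) = 9 + 3*(-19) = 9 - 57 = -48)
Y(H, N) = -6
D(I, S) = -472 + I + S
M = 1222 (M = -3 + (41 - 6)**2 = -3 + 35**2 = -3 + 1225 = 1222)
M - D(95, 189) = 1222 - (-472 + 95 + 189) = 1222 - 1*(-188) = 1222 + 188 = 1410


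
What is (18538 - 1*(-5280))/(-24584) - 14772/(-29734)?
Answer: -86262391/182745164 ≈ -0.47204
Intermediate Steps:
(18538 - 1*(-5280))/(-24584) - 14772/(-29734) = (18538 + 5280)*(-1/24584) - 14772*(-1/29734) = 23818*(-1/24584) + 7386/14867 = -11909/12292 + 7386/14867 = -86262391/182745164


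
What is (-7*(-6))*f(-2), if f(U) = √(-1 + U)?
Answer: 42*I*√3 ≈ 72.746*I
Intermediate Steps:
(-7*(-6))*f(-2) = (-7*(-6))*√(-1 - 2) = 42*√(-3) = 42*(I*√3) = 42*I*√3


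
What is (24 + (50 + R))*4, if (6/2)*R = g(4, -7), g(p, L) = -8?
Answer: 856/3 ≈ 285.33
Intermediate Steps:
R = -8/3 (R = (⅓)*(-8) = -8/3 ≈ -2.6667)
(24 + (50 + R))*4 = (24 + (50 - 8/3))*4 = (24 + 142/3)*4 = (214/3)*4 = 856/3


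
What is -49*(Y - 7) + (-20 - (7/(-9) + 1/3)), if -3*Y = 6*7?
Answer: 9085/9 ≈ 1009.4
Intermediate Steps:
Y = -14 (Y = -2*7 = -⅓*42 = -14)
-49*(Y - 7) + (-20 - (7/(-9) + 1/3)) = -49*(-14 - 7) + (-20 - (7/(-9) + 1/3)) = -49*(-21) + (-20 - (7*(-⅑) + 1*(⅓))) = 1029 + (-20 - (-7/9 + ⅓)) = 1029 + (-20 - 1*(-4/9)) = 1029 + (-20 + 4/9) = 1029 - 176/9 = 9085/9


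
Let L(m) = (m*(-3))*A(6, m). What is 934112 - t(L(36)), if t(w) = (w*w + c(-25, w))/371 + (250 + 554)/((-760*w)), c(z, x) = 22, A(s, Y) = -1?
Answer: 2370360068297/2537640 ≈ 9.3408e+5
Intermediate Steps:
L(m) = 3*m (L(m) = (m*(-3))*(-1) = -3*m*(-1) = 3*m)
t(w) = 22/371 - 201/(190*w) + w²/371 (t(w) = (w*w + 22)/371 + (250 + 554)/((-760*w)) = (w² + 22)*(1/371) + 804*(-1/(760*w)) = (22 + w²)*(1/371) - 201/(190*w) = (22/371 + w²/371) - 201/(190*w) = 22/371 - 201/(190*w) + w²/371)
934112 - t(L(36)) = 934112 - (-74571 + 190*(3*36)*(22 + (3*36)²))/(70490*(3*36)) = 934112 - (-74571 + 190*108*(22 + 108²))/(70490*108) = 934112 - (-74571 + 190*108*(22 + 11664))/(70490*108) = 934112 - (-74571 + 190*108*11686)/(70490*108) = 934112 - (-74571 + 239796720)/(70490*108) = 934112 - 239722149/(70490*108) = 934112 - 1*79907383/2537640 = 934112 - 79907383/2537640 = 2370360068297/2537640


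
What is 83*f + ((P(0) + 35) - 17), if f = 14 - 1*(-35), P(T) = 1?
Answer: 4086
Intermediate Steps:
f = 49 (f = 14 + 35 = 49)
83*f + ((P(0) + 35) - 17) = 83*49 + ((1 + 35) - 17) = 4067 + (36 - 17) = 4067 + 19 = 4086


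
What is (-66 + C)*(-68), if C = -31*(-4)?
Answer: -3944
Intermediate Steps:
C = 124
(-66 + C)*(-68) = (-66 + 124)*(-68) = 58*(-68) = -3944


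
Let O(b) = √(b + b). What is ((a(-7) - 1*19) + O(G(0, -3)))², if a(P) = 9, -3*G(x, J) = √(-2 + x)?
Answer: (30 + 2^(¾)*√3*(-I)^(5/2))²/9 ≈ 86.268 + 12.789*I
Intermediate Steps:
G(x, J) = -√(-2 + x)/3
O(b) = √2*√b (O(b) = √(2*b) = √2*√b)
((a(-7) - 1*19) + O(G(0, -3)))² = ((9 - 1*19) + √2*√(-√(-2 + 0)/3))² = ((9 - 19) + √2*√(-I*√2/3))² = (-10 + √2*√(-I*√2/3))² = (-10 + √2*(2^(¼)*√3*√(-I)/3))² = (-10 + 2^(¾)*√3*√(-I)/3)²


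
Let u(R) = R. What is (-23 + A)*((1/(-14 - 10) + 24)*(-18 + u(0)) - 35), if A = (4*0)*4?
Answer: 42895/4 ≈ 10724.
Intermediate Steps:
A = 0 (A = 0*4 = 0)
(-23 + A)*((1/(-14 - 10) + 24)*(-18 + u(0)) - 35) = (-23 + 0)*((1/(-14 - 10) + 24)*(-18 + 0) - 35) = -23*((1/(-24) + 24)*(-18) - 35) = -23*((-1/24 + 24)*(-18) - 35) = -23*((575/24)*(-18) - 35) = -23*(-1725/4 - 35) = -23*(-1865/4) = 42895/4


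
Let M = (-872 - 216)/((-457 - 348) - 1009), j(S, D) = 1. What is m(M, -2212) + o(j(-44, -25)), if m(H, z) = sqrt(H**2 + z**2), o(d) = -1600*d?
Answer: -1600 + 4*sqrt(251573486537)/907 ≈ 612.00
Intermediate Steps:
M = 544/907 (M = -1088/(-805 - 1009) = -1088/(-1814) = -1088*(-1/1814) = 544/907 ≈ 0.59978)
m(M, -2212) + o(j(-44, -25)) = sqrt((544/907)**2 + (-2212)**2) - 1600*1 = sqrt(295936/822649 + 4892944) - 1600 = sqrt(4025175784592/822649) - 1600 = 4*sqrt(251573486537)/907 - 1600 = -1600 + 4*sqrt(251573486537)/907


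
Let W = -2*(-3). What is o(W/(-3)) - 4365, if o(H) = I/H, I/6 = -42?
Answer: -4239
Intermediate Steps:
I = -252 (I = 6*(-42) = -252)
W = 6
o(H) = -252/H
o(W/(-3)) - 4365 = -252/(6/(-3)) - 4365 = -252/(6*(-1/3)) - 4365 = -252/(-2) - 4365 = -252*(-1/2) - 4365 = 126 - 4365 = -4239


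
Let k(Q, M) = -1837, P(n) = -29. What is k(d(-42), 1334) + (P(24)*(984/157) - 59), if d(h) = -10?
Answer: -326208/157 ≈ -2077.8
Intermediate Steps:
k(d(-42), 1334) + (P(24)*(984/157) - 59) = -1837 + (-28536/157 - 59) = -1837 - 37799/157 = -326208/157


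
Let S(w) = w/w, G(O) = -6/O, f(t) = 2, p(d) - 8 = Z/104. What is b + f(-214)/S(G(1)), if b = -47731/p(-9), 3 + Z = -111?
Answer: -2481294/359 ≈ -6911.7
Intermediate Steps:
Z = -114 (Z = -3 - 111 = -114)
p(d) = 359/52 (p(d) = 8 - 114/104 = 8 - 114*1/104 = 8 - 57/52 = 359/52)
S(w) = 1
b = -2482012/359 (b = -47731/359/52 = -47731*52/359 = -2482012/359 ≈ -6913.7)
b + f(-214)/S(G(1)) = -2482012/359 + 2/1 = -2482012/359 + 2*1 = -2482012/359 + 2 = -2481294/359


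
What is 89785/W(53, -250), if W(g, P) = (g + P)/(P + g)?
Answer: 89785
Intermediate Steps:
W(g, P) = 1 (W(g, P) = (P + g)/(P + g) = 1)
89785/W(53, -250) = 89785/1 = 89785*1 = 89785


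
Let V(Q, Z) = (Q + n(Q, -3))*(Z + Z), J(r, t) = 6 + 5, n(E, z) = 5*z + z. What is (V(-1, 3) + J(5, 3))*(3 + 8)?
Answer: -1133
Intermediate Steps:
n(E, z) = 6*z
J(r, t) = 11
V(Q, Z) = 2*Z*(-18 + Q) (V(Q, Z) = (Q + 6*(-3))*(Z + Z) = (Q - 18)*(2*Z) = (-18 + Q)*(2*Z) = 2*Z*(-18 + Q))
(V(-1, 3) + J(5, 3))*(3 + 8) = (2*3*(-18 - 1) + 11)*(3 + 8) = (2*3*(-19) + 11)*11 = (-114 + 11)*11 = -103*11 = -1133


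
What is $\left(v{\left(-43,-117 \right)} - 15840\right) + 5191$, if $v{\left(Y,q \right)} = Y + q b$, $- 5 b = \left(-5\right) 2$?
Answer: $-10926$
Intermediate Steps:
$b = 2$ ($b = - \frac{\left(-5\right) 2}{5} = \left(- \frac{1}{5}\right) \left(-10\right) = 2$)
$v{\left(Y,q \right)} = Y + 2 q$ ($v{\left(Y,q \right)} = Y + q 2 = Y + 2 q$)
$\left(v{\left(-43,-117 \right)} - 15840\right) + 5191 = \left(\left(-43 + 2 \left(-117\right)\right) - 15840\right) + 5191 = \left(\left(-43 - 234\right) - 15840\right) + 5191 = \left(-277 - 15840\right) + 5191 = -16117 + 5191 = -10926$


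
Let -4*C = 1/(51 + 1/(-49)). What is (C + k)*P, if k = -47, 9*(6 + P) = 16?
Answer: 8923787/44964 ≈ 198.47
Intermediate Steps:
P = -38/9 (P = -6 + (⅑)*16 = -6 + 16/9 = -38/9 ≈ -4.2222)
C = -49/9992 (C = -1/(4*(51 + 1/(-49))) = -1/(4*(51 - 1/49)) = -1/(4*2498/49) = -¼*49/2498 = -49/9992 ≈ -0.0049039)
(C + k)*P = (-49/9992 - 47)*(-38/9) = -469673/9992*(-38/9) = 8923787/44964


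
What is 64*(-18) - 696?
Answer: -1848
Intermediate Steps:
64*(-18) - 696 = -1152 - 696 = -1848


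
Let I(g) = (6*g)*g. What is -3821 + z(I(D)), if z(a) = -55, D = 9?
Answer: -3876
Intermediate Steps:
I(g) = 6*g**2
-3821 + z(I(D)) = -3821 - 55 = -3876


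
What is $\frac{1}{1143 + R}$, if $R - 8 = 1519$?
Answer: $\frac{1}{2670} \approx 0.00037453$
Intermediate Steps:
$R = 1527$ ($R = 8 + 1519 = 1527$)
$\frac{1}{1143 + R} = \frac{1}{1143 + 1527} = \frac{1}{2670}$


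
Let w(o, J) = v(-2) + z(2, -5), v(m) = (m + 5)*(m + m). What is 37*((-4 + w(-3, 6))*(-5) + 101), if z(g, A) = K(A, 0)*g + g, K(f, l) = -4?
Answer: 7807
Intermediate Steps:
v(m) = 2*m*(5 + m) (v(m) = (5 + m)*(2*m) = 2*m*(5 + m))
z(g, A) = -3*g (z(g, A) = -4*g + g = -3*g)
w(o, J) = -18 (w(o, J) = 2*(-2)*(5 - 2) - 3*2 = 2*(-2)*3 - 6 = -12 - 6 = -18)
37*((-4 + w(-3, 6))*(-5) + 101) = 37*((-4 - 18)*(-5) + 101) = 37*(-22*(-5) + 101) = 37*(110 + 101) = 37*211 = 7807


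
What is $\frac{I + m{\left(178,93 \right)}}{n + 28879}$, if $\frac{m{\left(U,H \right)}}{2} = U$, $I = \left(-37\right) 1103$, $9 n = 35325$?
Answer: $- \frac{40455}{32804} \approx -1.2332$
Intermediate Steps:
$n = 3925$ ($n = \frac{1}{9} \cdot 35325 = 3925$)
$I = -40811$
$m{\left(U,H \right)} = 2 U$
$\frac{I + m{\left(178,93 \right)}}{n + 28879} = \frac{-40811 + 2 \cdot 178}{3925 + 28879} = \frac{-40811 + 356}{32804} = \left(-40455\right) \frac{1}{32804} = - \frac{40455}{32804}$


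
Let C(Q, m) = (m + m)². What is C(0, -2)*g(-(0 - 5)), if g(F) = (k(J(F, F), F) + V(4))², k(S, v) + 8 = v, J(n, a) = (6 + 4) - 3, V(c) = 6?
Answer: 144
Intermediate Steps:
C(Q, m) = 4*m² (C(Q, m) = (2*m)² = 4*m²)
J(n, a) = 7 (J(n, a) = 10 - 3 = 7)
k(S, v) = -8 + v
g(F) = (-2 + F)² (g(F) = ((-8 + F) + 6)² = (-2 + F)²)
C(0, -2)*g(-(0 - 5)) = (4*(-2)²)*(-2 - (0 - 5))² = (4*4)*(-2 - 1*(-5))² = 16*(-2 + 5)² = 16*3² = 16*9 = 144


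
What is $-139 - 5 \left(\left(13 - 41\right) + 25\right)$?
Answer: $-124$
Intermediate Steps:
$-139 - 5 \left(\left(13 - 41\right) + 25\right) = -139 - 5 \left(-28 + 25\right) = -139 - -15 = -139 + 15 = -124$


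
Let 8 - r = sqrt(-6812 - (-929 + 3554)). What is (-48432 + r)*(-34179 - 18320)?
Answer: 2542211576 + 52499*I*sqrt(9437) ≈ 2.5422e+9 + 5.1e+6*I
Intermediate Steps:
r = 8 - I*sqrt(9437) (r = 8 - sqrt(-6812 - (-929 + 3554)) = 8 - sqrt(-6812 - 1*2625) = 8 - sqrt(-6812 - 2625) = 8 - sqrt(-9437) = 8 - I*sqrt(9437) ≈ 8.0 - 97.144*I)
(-48432 + r)*(-34179 - 18320) = (-48432 + (8 - I*sqrt(9437)))*(-34179 - 18320) = (-48424 - I*sqrt(9437))*(-52499) = 2542211576 + 52499*I*sqrt(9437)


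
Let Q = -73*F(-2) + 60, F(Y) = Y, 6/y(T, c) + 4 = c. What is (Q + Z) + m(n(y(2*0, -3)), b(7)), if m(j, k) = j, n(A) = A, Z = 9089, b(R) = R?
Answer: 65059/7 ≈ 9294.1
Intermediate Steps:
y(T, c) = 6/(-4 + c)
Q = 206 (Q = -73*(-2) + 60 = 146 + 60 = 206)
(Q + Z) + m(n(y(2*0, -3)), b(7)) = (206 + 9089) + 6/(-4 - 3) = 9295 + 6/(-7) = 9295 + 6*(-⅐) = 9295 - 6/7 = 65059/7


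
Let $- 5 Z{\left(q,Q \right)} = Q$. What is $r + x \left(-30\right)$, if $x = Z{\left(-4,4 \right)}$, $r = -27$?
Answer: $-3$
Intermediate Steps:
$Z{\left(q,Q \right)} = - \frac{Q}{5}$
$x = - \frac{4}{5}$ ($x = \left(- \frac{1}{5}\right) 4 = - \frac{4}{5} \approx -0.8$)
$r + x \left(-30\right) = -27 - -24 = -27 + 24 = -3$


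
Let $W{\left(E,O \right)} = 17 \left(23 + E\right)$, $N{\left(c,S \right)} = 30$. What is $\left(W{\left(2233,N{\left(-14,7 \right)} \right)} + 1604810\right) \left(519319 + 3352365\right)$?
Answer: $6361804024808$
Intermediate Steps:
$W{\left(E,O \right)} = 391 + 17 E$
$\left(W{\left(2233,N{\left(-14,7 \right)} \right)} + 1604810\right) \left(519319 + 3352365\right) = \left(\left(391 + 17 \cdot 2233\right) + 1604810\right) \left(519319 + 3352365\right) = \left(\left(391 + 37961\right) + 1604810\right) 3871684 = \left(38352 + 1604810\right) 3871684 = 1643162 \cdot 3871684 = 6361804024808$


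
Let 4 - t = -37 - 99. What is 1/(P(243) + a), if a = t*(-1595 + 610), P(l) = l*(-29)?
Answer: -1/144947 ≈ -6.8991e-6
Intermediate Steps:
P(l) = -29*l
t = 140 (t = 4 - (-37 - 99) = 4 - 1*(-136) = 4 + 136 = 140)
a = -137900 (a = 140*(-1595 + 610) = 140*(-985) = -137900)
1/(P(243) + a) = 1/(-29*243 - 137900) = 1/(-7047 - 137900) = 1/(-144947) = -1/144947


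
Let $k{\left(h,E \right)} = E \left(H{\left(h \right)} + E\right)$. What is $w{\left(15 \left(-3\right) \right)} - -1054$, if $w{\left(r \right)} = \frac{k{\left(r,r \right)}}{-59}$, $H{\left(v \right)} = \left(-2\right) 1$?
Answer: $\frac{60071}{59} \approx 1018.2$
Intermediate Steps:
$H{\left(v \right)} = -2$
$k{\left(h,E \right)} = E \left(-2 + E\right)$
$w{\left(r \right)} = - \frac{r \left(-2 + r\right)}{59}$ ($w{\left(r \right)} = \frac{r \left(-2 + r\right)}{-59} = r \left(-2 + r\right) \left(- \frac{1}{59}\right) = - \frac{r \left(-2 + r\right)}{59}$)
$w{\left(15 \left(-3\right) \right)} - -1054 = \frac{15 \left(-3\right) \left(2 - 15 \left(-3\right)\right)}{59} - -1054 = \frac{1}{59} \left(-45\right) \left(2 - -45\right) + 1054 = \frac{1}{59} \left(-45\right) \left(2 + 45\right) + 1054 = \frac{1}{59} \left(-45\right) 47 + 1054 = - \frac{2115}{59} + 1054 = \frac{60071}{59}$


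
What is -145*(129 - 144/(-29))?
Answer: -19425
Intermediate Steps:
-145*(129 - 144/(-29)) = -145*(129 - 144*(-1/29)) = -145*(129 + 144/29) = -145*3885/29 = -19425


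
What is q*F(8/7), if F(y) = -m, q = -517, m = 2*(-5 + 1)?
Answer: -4136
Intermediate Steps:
m = -8 (m = 2*(-4) = -8)
F(y) = 8 (F(y) = -1*(-8) = 8)
q*F(8/7) = -517*8 = -4136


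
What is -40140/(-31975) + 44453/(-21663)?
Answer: -110366371/138534885 ≈ -0.79667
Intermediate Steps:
-40140/(-31975) + 44453/(-21663) = -40140*(-1/31975) + 44453*(-1/21663) = 8028/6395 - 44453/21663 = -110366371/138534885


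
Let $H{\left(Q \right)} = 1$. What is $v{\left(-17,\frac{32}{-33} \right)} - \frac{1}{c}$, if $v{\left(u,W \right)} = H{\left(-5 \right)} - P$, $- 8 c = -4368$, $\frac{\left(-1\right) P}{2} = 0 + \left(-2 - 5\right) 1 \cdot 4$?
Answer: $- \frac{30031}{546} \approx -55.002$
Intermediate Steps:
$P = 56$ ($P = - 2 \left(0 + \left(-2 - 5\right) 1 \cdot 4\right) = - 2 \left(0 + \left(-7\right) 1 \cdot 4\right) = - 2 \left(0 - 28\right) = \left(-2\right) \left(-28\right) = 56$)
$c = 546$ ($c = \left(- \frac{1}{8}\right) \left(-4368\right) = 546$)
$v{\left(u,W \right)} = -55$ ($v{\left(u,W \right)} = 1 - 56 = -55$)
$v{\left(-17,\frac{32}{-33} \right)} - \frac{1}{c} = -55 - \frac{1}{546} = - \frac{30031}{546}$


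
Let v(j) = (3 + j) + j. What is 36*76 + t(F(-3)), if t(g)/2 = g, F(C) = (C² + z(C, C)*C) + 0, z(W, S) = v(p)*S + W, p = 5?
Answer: 3006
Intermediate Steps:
v(j) = 3 + 2*j
z(W, S) = W + 13*S (z(W, S) = (3 + 2*5)*S + W = (3 + 10)*S + W = 13*S + W = W + 13*S)
F(C) = 15*C² (F(C) = (C² + (C + 13*C)*C) + 0 = (C² + (14*C)*C) + 0 = (C² + 14*C²) + 0 = 15*C² + 0 = 15*C²)
t(g) = 2*g
36*76 + t(F(-3)) = 36*76 + 2*(15*(-3)²) = 2736 + 2*(15*9) = 2736 + 2*135 = 2736 + 270 = 3006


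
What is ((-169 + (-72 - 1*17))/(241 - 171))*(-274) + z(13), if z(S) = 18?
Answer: 35976/35 ≈ 1027.9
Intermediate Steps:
((-169 + (-72 - 1*17))/(241 - 171))*(-274) + z(13) = ((-169 + (-72 - 1*17))/(241 - 171))*(-274) + 18 = ((-169 + (-72 - 17))/70)*(-274) + 18 = ((-169 - 89)*(1/70))*(-274) + 18 = -258*1/70*(-274) + 18 = -129/35*(-274) + 18 = 35346/35 + 18 = 35976/35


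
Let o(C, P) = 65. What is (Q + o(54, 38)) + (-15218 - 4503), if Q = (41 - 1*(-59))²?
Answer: -9656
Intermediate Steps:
Q = 10000 (Q = (41 + 59)² = 100² = 10000)
(Q + o(54, 38)) + (-15218 - 4503) = (10000 + 65) + (-15218 - 4503) = 10065 - 19721 = -9656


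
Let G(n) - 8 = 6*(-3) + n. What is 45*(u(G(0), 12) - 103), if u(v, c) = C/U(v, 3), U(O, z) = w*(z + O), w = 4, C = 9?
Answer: -130185/28 ≈ -4649.5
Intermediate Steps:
G(n) = -10 + n (G(n) = 8 + (6*(-3) + n) = 8 + (-18 + n) = -10 + n)
U(O, z) = 4*O + 4*z (U(O, z) = 4*(z + O) = 4*(O + z) = 4*O + 4*z)
u(v, c) = 9/(12 + 4*v) (u(v, c) = 9/(4*v + 4*3) = 9/(4*v + 12) = 9/(12 + 4*v))
45*(u(G(0), 12) - 103) = 45*(9/(4*(3 + (-10 + 0))) - 103) = 45*(9/(4*(3 - 10)) - 103) = 45*((9/4)/(-7) - 103) = 45*((9/4)*(-⅐) - 103) = 45*(-9/28 - 103) = 45*(-2893/28) = -130185/28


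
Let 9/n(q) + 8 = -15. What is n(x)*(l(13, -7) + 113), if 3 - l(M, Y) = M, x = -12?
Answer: -927/23 ≈ -40.304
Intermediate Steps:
l(M, Y) = 3 - M
n(q) = -9/23 (n(q) = 9/(-8 - 15) = 9/(-23) = 9*(-1/23) = -9/23)
n(x)*(l(13, -7) + 113) = -9*((3 - 1*13) + 113)/23 = -9*((3 - 13) + 113)/23 = -9*(-10 + 113)/23 = -9/23*103 = -927/23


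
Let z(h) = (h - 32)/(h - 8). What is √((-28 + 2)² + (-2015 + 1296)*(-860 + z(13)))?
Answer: √15543705/5 ≈ 788.51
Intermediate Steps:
z(h) = (-32 + h)/(-8 + h)
√((-28 + 2)² + (-2015 + 1296)*(-860 + z(13))) = √((-28 + 2)² + (-2015 + 1296)*(-860 + (-32 + 13)/(-8 + 13))) = √((-26)² - 719*(-860 - 19/5)) = √(676 - 719*(-860 + (⅕)*(-19))) = √(676 - 719*(-860 - 19/5)) = √(676 - 719*(-4319/5)) = √(676 + 3105361/5) = √(3108741/5) = √15543705/5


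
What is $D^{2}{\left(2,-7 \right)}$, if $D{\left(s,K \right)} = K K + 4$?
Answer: $2809$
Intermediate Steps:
$D{\left(s,K \right)} = 4 + K^{2}$ ($D{\left(s,K \right)} = K^{2} + 4 = 4 + K^{2}$)
$D^{2}{\left(2,-7 \right)} = \left(4 + \left(-7\right)^{2}\right)^{2} = \left(4 + 49\right)^{2} = 53^{2} = 2809$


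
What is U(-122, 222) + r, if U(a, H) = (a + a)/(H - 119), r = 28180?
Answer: 2902296/103 ≈ 28178.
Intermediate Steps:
U(a, H) = 2*a/(-119 + H) (U(a, H) = (2*a)/(-119 + H) = 2*a/(-119 + H))
U(-122, 222) + r = 2*(-122)/(-119 + 222) + 28180 = 2*(-122)/103 + 28180 = 2*(-122)*(1/103) + 28180 = -244/103 + 28180 = 2902296/103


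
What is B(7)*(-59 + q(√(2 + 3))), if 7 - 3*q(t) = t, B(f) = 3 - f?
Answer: 680/3 + 4*√5/3 ≈ 229.65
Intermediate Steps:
q(t) = 7/3 - t/3
B(7)*(-59 + q(√(2 + 3))) = (3 - 1*7)*(-59 + (7/3 - √(2 + 3)/3)) = (3 - 7)*(-59 + (7/3 - √5/3)) = -4*(-170/3 - √5/3) = 680/3 + 4*√5/3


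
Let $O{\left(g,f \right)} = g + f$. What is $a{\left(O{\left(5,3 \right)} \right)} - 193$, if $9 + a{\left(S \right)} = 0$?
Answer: $-202$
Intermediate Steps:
$O{\left(g,f \right)} = f + g$
$a{\left(S \right)} = -9$ ($a{\left(S \right)} = -9 + 0 = -9$)
$a{\left(O{\left(5,3 \right)} \right)} - 193 = -9 - 193 = -202$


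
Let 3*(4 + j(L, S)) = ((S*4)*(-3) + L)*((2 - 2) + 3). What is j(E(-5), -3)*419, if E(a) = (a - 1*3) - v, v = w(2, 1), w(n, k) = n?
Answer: 9218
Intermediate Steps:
v = 2
E(a) = -5 + a (E(a) = (a - 1*3) - 1*2 = (a - 3) - 2 = (-3 + a) - 2 = -5 + a)
j(L, S) = -4 + L - 12*S (j(L, S) = -4 + (((S*4)*(-3) + L)*((2 - 2) + 3))/3 = -4 + (((4*S)*(-3) + L)*(0 + 3))/3 = -4 + ((-12*S + L)*3)/3 = -4 + ((L - 12*S)*3)/3 = -4 + (-36*S + 3*L)/3 = -4 + (L - 12*S) = -4 + L - 12*S)
j(E(-5), -3)*419 = (-4 + (-5 - 5) - 12*(-3))*419 = (-4 - 10 + 36)*419 = 22*419 = 9218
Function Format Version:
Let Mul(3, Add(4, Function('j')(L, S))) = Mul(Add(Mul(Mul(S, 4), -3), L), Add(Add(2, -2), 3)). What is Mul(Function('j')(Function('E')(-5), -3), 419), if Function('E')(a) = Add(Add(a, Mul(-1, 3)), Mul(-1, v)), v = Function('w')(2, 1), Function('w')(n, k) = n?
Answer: 9218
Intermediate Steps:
v = 2
Function('E')(a) = Add(-5, a) (Function('E')(a) = Add(Add(a, Mul(-1, 3)), Mul(-1, 2)) = Add(Add(a, -3), -2) = Add(Add(-3, a), -2) = Add(-5, a))
Function('j')(L, S) = Add(-4, L, Mul(-12, S)) (Function('j')(L, S) = Add(-4, Mul(Rational(1, 3), Mul(Add(Mul(Mul(S, 4), -3), L), Add(Add(2, -2), 3)))) = Add(-4, Mul(Rational(1, 3), Mul(Add(Mul(Mul(4, S), -3), L), Add(0, 3)))) = Add(-4, Mul(Rational(1, 3), Mul(Add(Mul(-12, S), L), 3))) = Add(-4, Mul(Rational(1, 3), Mul(Add(L, Mul(-12, S)), 3))) = Add(-4, Mul(Rational(1, 3), Add(Mul(-36, S), Mul(3, L)))) = Add(-4, Add(L, Mul(-12, S))) = Add(-4, L, Mul(-12, S)))
Mul(Function('j')(Function('E')(-5), -3), 419) = Mul(Add(-4, Add(-5, -5), Mul(-12, -3)), 419) = Mul(Add(-4, -10, 36), 419) = Mul(22, 419) = 9218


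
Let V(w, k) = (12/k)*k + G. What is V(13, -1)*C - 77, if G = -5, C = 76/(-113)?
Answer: -9233/113 ≈ -81.708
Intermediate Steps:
C = -76/113 (C = 76*(-1/113) = -76/113 ≈ -0.67257)
V(w, k) = 7 (V(w, k) = (12/k)*k - 5 = 12 - 5 = 7)
V(13, -1)*C - 77 = 7*(-76/113) - 77 = -532/113 - 77 = -9233/113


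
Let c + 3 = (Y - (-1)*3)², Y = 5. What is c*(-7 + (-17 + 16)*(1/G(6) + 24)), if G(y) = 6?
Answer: -11407/6 ≈ -1901.2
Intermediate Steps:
c = 61 (c = -3 + (5 - (-1)*3)² = -3 + (5 - 1*(-3))² = -3 + (5 + 3)² = -3 + 8² = -3 + 64 = 61)
c*(-7 + (-17 + 16)*(1/G(6) + 24)) = 61*(-7 + (-17 + 16)*(1/6 + 24)) = 61*(-7 - (⅙ + 24)) = 61*(-7 - 1*145/6) = 61*(-7 - 145/6) = 61*(-187/6) = -11407/6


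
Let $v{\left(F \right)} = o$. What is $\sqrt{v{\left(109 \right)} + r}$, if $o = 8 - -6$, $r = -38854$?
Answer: $2 i \sqrt{9710} \approx 197.08 i$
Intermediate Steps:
$o = 14$ ($o = 8 + 6 = 14$)
$v{\left(F \right)} = 14$
$\sqrt{v{\left(109 \right)} + r} = \sqrt{14 - 38854} = \sqrt{-38840} = 2 i \sqrt{9710}$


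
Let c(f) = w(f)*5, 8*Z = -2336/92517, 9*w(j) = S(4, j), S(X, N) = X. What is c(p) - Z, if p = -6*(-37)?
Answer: 617656/277551 ≈ 2.2254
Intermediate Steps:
w(j) = 4/9 (w(j) = (1/9)*4 = 4/9)
Z = -292/92517 (Z = (-2336/92517)/8 = (-2336*1/92517)/8 = (1/8)*(-2336/92517) = -292/92517 ≈ -0.0031562)
p = 222
c(f) = 20/9 (c(f) = (4/9)*5 = 20/9)
c(p) - Z = 20/9 - 1*(-292/92517) = 20/9 + 292/92517 = 617656/277551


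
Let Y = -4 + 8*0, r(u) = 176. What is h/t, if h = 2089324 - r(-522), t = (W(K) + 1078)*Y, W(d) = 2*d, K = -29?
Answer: -522287/1020 ≈ -512.05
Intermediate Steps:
Y = -4 (Y = -4 + 0 = -4)
t = -4080 (t = (2*(-29) + 1078)*(-4) = (-58 + 1078)*(-4) = 1020*(-4) = -4080)
h = 2089148 (h = 2089324 - 1*176 = 2089324 - 176 = 2089148)
h/t = 2089148/(-4080) = 2089148*(-1/4080) = -522287/1020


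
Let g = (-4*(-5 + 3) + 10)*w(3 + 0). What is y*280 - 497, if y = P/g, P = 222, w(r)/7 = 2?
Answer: -751/3 ≈ -250.33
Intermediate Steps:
w(r) = 14 (w(r) = 7*2 = 14)
g = 252 (g = (-4*(-5 + 3) + 10)*14 = (-4*(-2) + 10)*14 = (8 + 10)*14 = 18*14 = 252)
y = 37/42 (y = 222/252 = 222*(1/252) = 37/42 ≈ 0.88095)
y*280 - 497 = (37/42)*280 - 497 = 740/3 - 497 = -751/3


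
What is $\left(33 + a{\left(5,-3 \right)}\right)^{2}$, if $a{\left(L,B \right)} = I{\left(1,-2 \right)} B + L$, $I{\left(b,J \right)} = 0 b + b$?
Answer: $1225$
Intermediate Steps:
$I{\left(b,J \right)} = b$ ($I{\left(b,J \right)} = 0 + b = b$)
$a{\left(L,B \right)} = B + L$ ($a{\left(L,B \right)} = 1 B + L = B + L$)
$\left(33 + a{\left(5,-3 \right)}\right)^{2} = \left(33 + \left(-3 + 5\right)\right)^{2} = \left(33 + 2\right)^{2} = 35^{2} = 1225$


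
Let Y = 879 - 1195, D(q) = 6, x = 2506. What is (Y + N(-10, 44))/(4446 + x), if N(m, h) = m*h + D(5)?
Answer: -375/3476 ≈ -0.10788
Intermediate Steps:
N(m, h) = 6 + h*m (N(m, h) = m*h + 6 = h*m + 6 = 6 + h*m)
Y = -316
(Y + N(-10, 44))/(4446 + x) = (-316 + (6 + 44*(-10)))/(4446 + 2506) = (-316 + (6 - 440))/6952 = (-316 - 434)*(1/6952) = -750*1/6952 = -375/3476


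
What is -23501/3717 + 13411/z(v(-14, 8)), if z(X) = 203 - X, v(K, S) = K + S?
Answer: 44936978/776853 ≈ 57.845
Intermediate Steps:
-23501/3717 + 13411/z(v(-14, 8)) = -23501/3717 + 13411/(203 - (-14 + 8)) = -23501*1/3717 + 13411/(203 - 1*(-6)) = -23501/3717 + 13411/(203 + 6) = -23501/3717 + 13411/209 = 44936978/776853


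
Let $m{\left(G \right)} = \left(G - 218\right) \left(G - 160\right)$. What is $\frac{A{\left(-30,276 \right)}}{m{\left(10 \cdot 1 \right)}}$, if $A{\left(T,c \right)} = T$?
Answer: $- \frac{1}{1040} \approx -0.00096154$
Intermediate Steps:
$m{\left(G \right)} = \left(-218 + G\right) \left(-160 + G\right)$
$\frac{A{\left(-30,276 \right)}}{m{\left(10 \cdot 1 \right)}} = - \frac{30}{34880 + \left(10 \cdot 1\right)^{2} - 378 \cdot 10 \cdot 1} = - \frac{30}{34880 + 10^{2} - 3780} = - \frac{30}{34880 + 100 - 3780} = - \frac{30}{31200} = \left(-30\right) \frac{1}{31200} = - \frac{1}{1040}$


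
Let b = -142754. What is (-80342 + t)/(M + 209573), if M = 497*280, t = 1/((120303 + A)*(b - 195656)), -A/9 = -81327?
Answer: -23171321239350121/100577585444254380 ≈ -0.23038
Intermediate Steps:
A = 731943 (A = -9*(-81327) = 731943)
t = -1/288408568860 (t = 1/((120303 + 731943)*(-142754 - 195656)) = 1/(852246*(-338410)) = 1/(-288408568860) = -1/288408568860 ≈ -3.4673e-12)
M = 139160
(-80342 + t)/(M + 209573) = (-80342 - 1/288408568860)/(139160 + 209573) = -23171321239350121/288408568860/348733 = -23171321239350121/288408568860*1/348733 = -23171321239350121/100577585444254380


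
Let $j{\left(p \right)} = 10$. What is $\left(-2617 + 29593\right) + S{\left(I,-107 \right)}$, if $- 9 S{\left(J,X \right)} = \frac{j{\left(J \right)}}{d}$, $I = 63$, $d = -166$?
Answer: $\frac{20151077}{747} \approx 26976.0$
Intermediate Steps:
$S{\left(J,X \right)} = \frac{5}{747}$ ($S{\left(J,X \right)} = - \frac{10 \frac{1}{-166}}{9} = - \frac{10 \left(- \frac{1}{166}\right)}{9} = \left(- \frac{1}{9}\right) \left(- \frac{5}{83}\right) = \frac{5}{747}$)
$\left(-2617 + 29593\right) + S{\left(I,-107 \right)} = \left(-2617 + 29593\right) + \frac{5}{747} = 26976 + \frac{5}{747} = \frac{20151077}{747}$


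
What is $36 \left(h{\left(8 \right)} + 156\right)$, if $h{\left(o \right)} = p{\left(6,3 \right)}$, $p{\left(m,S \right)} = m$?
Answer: $5832$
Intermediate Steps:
$h{\left(o \right)} = 6$
$36 \left(h{\left(8 \right)} + 156\right) = 36 \left(6 + 156\right) = 36 \cdot 162 = 5832$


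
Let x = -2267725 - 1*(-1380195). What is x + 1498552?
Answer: 611022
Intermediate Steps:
x = -887530 (x = -2267725 + 1380195 = -887530)
x + 1498552 = -887530 + 1498552 = 611022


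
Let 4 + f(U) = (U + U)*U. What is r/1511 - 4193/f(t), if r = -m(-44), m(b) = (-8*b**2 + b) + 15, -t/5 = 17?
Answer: 217822959/21827906 ≈ 9.9791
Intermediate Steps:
t = -85 (t = -5*17 = -85)
m(b) = 15 + b - 8*b**2 (m(b) = (b - 8*b**2) + 15 = 15 + b - 8*b**2)
r = 15517 (r = -(15 - 44 - 8*(-44)**2) = -(15 - 44 - 8*1936) = -(15 - 44 - 15488) = -1*(-15517) = 15517)
f(U) = -4 + 2*U**2 (f(U) = -4 + (U + U)*U = -4 + (2*U)*U = -4 + 2*U**2)
r/1511 - 4193/f(t) = 15517/1511 - 4193/(-4 + 2*(-85)**2) = 15517*(1/1511) - 4193/(-4 + 2*7225) = 15517/1511 - 4193/(-4 + 14450) = 15517/1511 - 4193/14446 = 217822959/21827906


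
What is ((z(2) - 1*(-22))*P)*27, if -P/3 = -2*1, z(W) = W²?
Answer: 4212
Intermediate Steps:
P = 6 (P = -(-6) = -3*(-2) = 6)
((z(2) - 1*(-22))*P)*27 = ((2² - 1*(-22))*6)*27 = ((4 + 22)*6)*27 = (26*6)*27 = 156*27 = 4212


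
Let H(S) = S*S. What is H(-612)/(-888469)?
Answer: -374544/888469 ≈ -0.42156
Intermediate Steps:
H(S) = S**2
H(-612)/(-888469) = (-612)**2/(-888469) = 374544*(-1/888469) = -374544/888469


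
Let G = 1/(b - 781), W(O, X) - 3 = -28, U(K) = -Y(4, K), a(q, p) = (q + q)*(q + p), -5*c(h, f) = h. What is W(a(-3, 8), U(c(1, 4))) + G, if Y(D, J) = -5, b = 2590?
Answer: -45224/1809 ≈ -24.999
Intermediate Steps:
c(h, f) = -h/5
a(q, p) = 2*q*(p + q) (a(q, p) = (2*q)*(p + q) = 2*q*(p + q))
U(K) = 5 (U(K) = -1*(-5) = 5)
W(O, X) = -25 (W(O, X) = 3 - 28 = -25)
G = 1/1809 (G = 1/(2590 - 781) = 1/1809 ≈ 0.00055279)
W(a(-3, 8), U(c(1, 4))) + G = -25 + 1/1809 = -45224/1809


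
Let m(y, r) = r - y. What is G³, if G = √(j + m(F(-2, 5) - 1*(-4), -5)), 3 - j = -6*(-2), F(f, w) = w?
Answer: -23*I*√23 ≈ -110.3*I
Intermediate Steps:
j = -9 (j = 3 - (-6)*(-2) = 3 - 1*12 = 3 - 12 = -9)
G = I*√23 (G = √(-9 + (-5 - (5 - 1*(-4)))) = √(-9 + (-5 - (5 + 4))) = √(-9 + (-5 - 1*9)) = √(-9 + (-5 - 9)) = √(-9 - 14) = √(-23) = I*√23 ≈ 4.7958*I)
G³ = (I*√23)³ = -23*I*√23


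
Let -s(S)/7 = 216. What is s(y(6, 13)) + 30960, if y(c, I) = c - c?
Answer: 29448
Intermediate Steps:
y(c, I) = 0
s(S) = -1512 (s(S) = -7*216 = -1512)
s(y(6, 13)) + 30960 = -1512 + 30960 = 29448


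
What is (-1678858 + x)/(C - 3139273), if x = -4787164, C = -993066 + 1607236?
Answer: 6466022/2525103 ≈ 2.5607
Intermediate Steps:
C = 614170
(-1678858 + x)/(C - 3139273) = (-1678858 - 4787164)/(614170 - 3139273) = -6466022/(-2525103) = -6466022*(-1/2525103) = 6466022/2525103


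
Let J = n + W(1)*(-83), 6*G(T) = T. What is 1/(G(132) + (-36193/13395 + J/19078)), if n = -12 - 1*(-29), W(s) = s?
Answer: 127774905/2465360848 ≈ 0.051828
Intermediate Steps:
G(T) = T/6
n = 17 (n = -12 + 29 = 17)
J = -66 (J = 17 + 1*(-83) = 17 - 83 = -66)
1/(G(132) + (-36193/13395 + J/19078)) = 1/((⅙)*132 + (-36193/13395 - 66/19078)) = 1/(22 + (-36193*1/13395 - 66*1/19078)) = 1/(22 + (-36193/13395 - 33/9539)) = 1/(22 - 345687062/127774905) = 1/(2465360848/127774905) = 127774905/2465360848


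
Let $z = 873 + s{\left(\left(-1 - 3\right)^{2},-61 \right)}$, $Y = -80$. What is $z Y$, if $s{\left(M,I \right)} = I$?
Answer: $-64960$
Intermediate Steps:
$z = 812$ ($z = 873 - 61 = 812$)
$z Y = 812 \left(-80\right) = -64960$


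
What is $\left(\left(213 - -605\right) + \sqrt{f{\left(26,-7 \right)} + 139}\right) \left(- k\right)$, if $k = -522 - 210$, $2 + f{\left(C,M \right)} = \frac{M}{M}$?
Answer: $598776 + 732 \sqrt{138} \approx 6.0738 \cdot 10^{5}$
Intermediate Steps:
$f{\left(C,M \right)} = -1$ ($f{\left(C,M \right)} = -2 + \frac{M}{M} = -2 + 1 = -1$)
$k = -732$
$\left(\left(213 - -605\right) + \sqrt{f{\left(26,-7 \right)} + 139}\right) \left(- k\right) = \left(\left(213 - -605\right) + \sqrt{-1 + 139}\right) \left(\left(-1\right) \left(-732\right)\right) = \left(\left(213 + 605\right) + \sqrt{138}\right) 732 = \left(818 + \sqrt{138}\right) 732 = 598776 + 732 \sqrt{138}$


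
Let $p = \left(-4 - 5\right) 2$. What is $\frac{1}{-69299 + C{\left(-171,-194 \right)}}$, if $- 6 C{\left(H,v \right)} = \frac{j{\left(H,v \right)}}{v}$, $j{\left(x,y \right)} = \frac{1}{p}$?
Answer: $- \frac{20952}{1451952649} \approx -1.443 \cdot 10^{-5}$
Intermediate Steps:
$p = -18$ ($p = \left(-9\right) 2 = -18$)
$j{\left(x,y \right)} = - \frac{1}{18}$ ($j{\left(x,y \right)} = \frac{1}{-18} = - \frac{1}{18}$)
$C{\left(H,v \right)} = \frac{1}{108 v}$ ($C{\left(H,v \right)} = - \frac{\left(- \frac{1}{18}\right) \frac{1}{v}}{6} = \frac{1}{108 v}$)
$\frac{1}{-69299 + C{\left(-171,-194 \right)}} = \frac{1}{-69299 + \frac{1}{108 \left(-194\right)}} = \frac{1}{-69299 + \frac{1}{108} \left(- \frac{1}{194}\right)} = \frac{1}{-69299 - \frac{1}{20952}} = \frac{1}{- \frac{1451952649}{20952}} = - \frac{20952}{1451952649}$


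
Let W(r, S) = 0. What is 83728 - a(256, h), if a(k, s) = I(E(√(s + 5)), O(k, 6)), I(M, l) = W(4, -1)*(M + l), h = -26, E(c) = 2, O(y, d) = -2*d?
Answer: 83728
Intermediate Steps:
I(M, l) = 0 (I(M, l) = 0*(M + l) = 0)
a(k, s) = 0
83728 - a(256, h) = 83728 - 1*0 = 83728 + 0 = 83728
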